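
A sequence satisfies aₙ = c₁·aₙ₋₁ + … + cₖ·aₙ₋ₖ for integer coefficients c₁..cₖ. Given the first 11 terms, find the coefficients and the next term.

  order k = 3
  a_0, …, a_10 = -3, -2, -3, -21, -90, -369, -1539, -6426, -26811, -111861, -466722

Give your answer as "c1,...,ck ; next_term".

4,0,3 ; -1947321

  a_3 = 4·-3 + 0·-2 + 3·-3 = -21
  a_4 = 4·-21 + 0·-3 + 3·-2 = -90
  a_5 = 4·-90 + 0·-21 + 3·-3 = -369
  a_6 = 4·-369 + 0·-90 + 3·-21 = -1539
  a_7 = 4·-1539 + 0·-369 + 3·-90 = -6426
  a_8 = 4·-6426 + 0·-1539 + 3·-369 = -26811
  a_9 = 4·-26811 + 0·-6426 + 3·-1539 = -111861
  a_10 = 4·-111861 + 0·-26811 + 3·-6426 = -466722
  a_11 = 4·-466722 + 0·-111861 + 3·-26811 = -1947321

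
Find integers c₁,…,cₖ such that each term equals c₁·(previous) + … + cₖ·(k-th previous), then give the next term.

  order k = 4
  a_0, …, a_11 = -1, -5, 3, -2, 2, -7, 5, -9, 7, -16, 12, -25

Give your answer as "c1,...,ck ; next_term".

  a_4 = 0·-2 + 1·3 + 0·-5 + 1·-1 = 2
  a_5 = 0·2 + 1·-2 + 0·3 + 1·-5 = -7
  a_6 = 0·-7 + 1·2 + 0·-2 + 1·3 = 5
  a_7 = 0·5 + 1·-7 + 0·2 + 1·-2 = -9
  a_8 = 0·-9 + 1·5 + 0·-7 + 1·2 = 7
  a_9 = 0·7 + 1·-9 + 0·5 + 1·-7 = -16
  a_10 = 0·-16 + 1·7 + 0·-9 + 1·5 = 12
  a_11 = 0·12 + 1·-16 + 0·7 + 1·-9 = -25
  a_12 = 0·-25 + 1·12 + 0·-16 + 1·7 = 19

0,1,0,1 ; 19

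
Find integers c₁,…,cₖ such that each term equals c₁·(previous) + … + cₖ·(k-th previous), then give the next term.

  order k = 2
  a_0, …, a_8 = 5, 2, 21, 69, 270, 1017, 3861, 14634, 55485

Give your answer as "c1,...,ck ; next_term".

  a_2 = 3·2 + 3·5 = 21
  a_3 = 3·21 + 3·2 = 69
  a_4 = 3·69 + 3·21 = 270
  a_5 = 3·270 + 3·69 = 1017
  a_6 = 3·1017 + 3·270 = 3861
  a_7 = 3·3861 + 3·1017 = 14634
  a_8 = 3·14634 + 3·3861 = 55485
  a_9 = 3·55485 + 3·14634 = 210357

3,3 ; 210357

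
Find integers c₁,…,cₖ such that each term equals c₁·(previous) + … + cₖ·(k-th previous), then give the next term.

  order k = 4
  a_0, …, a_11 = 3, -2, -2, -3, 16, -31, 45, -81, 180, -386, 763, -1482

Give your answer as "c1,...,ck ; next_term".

  a_4 = -2·-3 + -1·-2 + -1·-2 + 2·3 = 16
  a_5 = -2·16 + -1·-3 + -1·-2 + 2·-2 = -31
  a_6 = -2·-31 + -1·16 + -1·-3 + 2·-2 = 45
  a_7 = -2·45 + -1·-31 + -1·16 + 2·-3 = -81
  a_8 = -2·-81 + -1·45 + -1·-31 + 2·16 = 180
  a_9 = -2·180 + -1·-81 + -1·45 + 2·-31 = -386
  a_10 = -2·-386 + -1·180 + -1·-81 + 2·45 = 763
  a_11 = -2·763 + -1·-386 + -1·180 + 2·-81 = -1482
  a_12 = -2·-1482 + -1·763 + -1·-386 + 2·180 = 2947

-2,-1,-1,2 ; 2947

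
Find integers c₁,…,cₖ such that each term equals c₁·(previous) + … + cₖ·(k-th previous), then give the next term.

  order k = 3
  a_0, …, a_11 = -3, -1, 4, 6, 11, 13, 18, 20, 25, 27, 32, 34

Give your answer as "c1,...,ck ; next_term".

  a_3 = 1·4 + 1·-1 + -1·-3 = 6
  a_4 = 1·6 + 1·4 + -1·-1 = 11
  a_5 = 1·11 + 1·6 + -1·4 = 13
  a_6 = 1·13 + 1·11 + -1·6 = 18
  a_7 = 1·18 + 1·13 + -1·11 = 20
  a_8 = 1·20 + 1·18 + -1·13 = 25
  a_9 = 1·25 + 1·20 + -1·18 = 27
  a_10 = 1·27 + 1·25 + -1·20 = 32
  a_11 = 1·32 + 1·27 + -1·25 = 34
  a_12 = 1·34 + 1·32 + -1·27 = 39

1,1,-1 ; 39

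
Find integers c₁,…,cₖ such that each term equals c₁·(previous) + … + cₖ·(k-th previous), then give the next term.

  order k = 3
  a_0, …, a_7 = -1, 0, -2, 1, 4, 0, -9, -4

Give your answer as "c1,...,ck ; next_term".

  a_3 = 0·-2 + -2·0 + -1·-1 = 1
  a_4 = 0·1 + -2·-2 + -1·0 = 4
  a_5 = 0·4 + -2·1 + -1·-2 = 0
  a_6 = 0·0 + -2·4 + -1·1 = -9
  a_7 = 0·-9 + -2·0 + -1·4 = -4
  a_8 = 0·-4 + -2·-9 + -1·0 = 18

0,-2,-1 ; 18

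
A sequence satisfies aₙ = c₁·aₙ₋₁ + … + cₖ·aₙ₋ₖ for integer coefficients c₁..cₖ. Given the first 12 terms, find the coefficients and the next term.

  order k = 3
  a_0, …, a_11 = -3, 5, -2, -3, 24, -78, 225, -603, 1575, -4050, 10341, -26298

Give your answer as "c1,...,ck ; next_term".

-3,0,3 ; 66744

  a_3 = -3·-2 + 0·5 + 3·-3 = -3
  a_4 = -3·-3 + 0·-2 + 3·5 = 24
  a_5 = -3·24 + 0·-3 + 3·-2 = -78
  a_6 = -3·-78 + 0·24 + 3·-3 = 225
  a_7 = -3·225 + 0·-78 + 3·24 = -603
  a_8 = -3·-603 + 0·225 + 3·-78 = 1575
  a_9 = -3·1575 + 0·-603 + 3·225 = -4050
  a_10 = -3·-4050 + 0·1575 + 3·-603 = 10341
  a_11 = -3·10341 + 0·-4050 + 3·1575 = -26298
  a_12 = -3·-26298 + 0·10341 + 3·-4050 = 66744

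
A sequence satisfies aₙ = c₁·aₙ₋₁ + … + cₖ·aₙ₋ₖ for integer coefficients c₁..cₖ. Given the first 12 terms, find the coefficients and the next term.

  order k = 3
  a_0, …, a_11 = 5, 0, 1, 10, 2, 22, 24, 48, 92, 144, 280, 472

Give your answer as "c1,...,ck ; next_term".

0,2,2 ; 848

  a_3 = 0·1 + 2·0 + 2·5 = 10
  a_4 = 0·10 + 2·1 + 2·0 = 2
  a_5 = 0·2 + 2·10 + 2·1 = 22
  a_6 = 0·22 + 2·2 + 2·10 = 24
  a_7 = 0·24 + 2·22 + 2·2 = 48
  a_8 = 0·48 + 2·24 + 2·22 = 92
  a_9 = 0·92 + 2·48 + 2·24 = 144
  a_10 = 0·144 + 2·92 + 2·48 = 280
  a_11 = 0·280 + 2·144 + 2·92 = 472
  a_12 = 0·472 + 2·280 + 2·144 = 848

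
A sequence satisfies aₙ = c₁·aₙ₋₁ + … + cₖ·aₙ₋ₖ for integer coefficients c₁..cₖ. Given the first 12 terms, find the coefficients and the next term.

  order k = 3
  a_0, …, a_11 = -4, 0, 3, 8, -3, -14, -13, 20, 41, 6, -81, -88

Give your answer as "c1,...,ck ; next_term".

0,-1,-2 ; 69

  a_3 = 0·3 + -1·0 + -2·-4 = 8
  a_4 = 0·8 + -1·3 + -2·0 = -3
  a_5 = 0·-3 + -1·8 + -2·3 = -14
  a_6 = 0·-14 + -1·-3 + -2·8 = -13
  a_7 = 0·-13 + -1·-14 + -2·-3 = 20
  a_8 = 0·20 + -1·-13 + -2·-14 = 41
  a_9 = 0·41 + -1·20 + -2·-13 = 6
  a_10 = 0·6 + -1·41 + -2·20 = -81
  a_11 = 0·-81 + -1·6 + -2·41 = -88
  a_12 = 0·-88 + -1·-81 + -2·6 = 69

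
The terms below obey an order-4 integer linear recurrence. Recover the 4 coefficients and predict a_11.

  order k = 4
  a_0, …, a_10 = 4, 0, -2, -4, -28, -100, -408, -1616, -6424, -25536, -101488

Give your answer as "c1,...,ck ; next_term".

  a_4 = 3·-4 + 4·-2 + 0·0 + -2·4 = -28
  a_5 = 3·-28 + 4·-4 + 0·-2 + -2·0 = -100
  a_6 = 3·-100 + 4·-28 + 0·-4 + -2·-2 = -408
  a_7 = 3·-408 + 4·-100 + 0·-28 + -2·-4 = -1616
  a_8 = 3·-1616 + 4·-408 + 0·-100 + -2·-28 = -6424
  a_9 = 3·-6424 + 4·-1616 + 0·-408 + -2·-100 = -25536
  a_10 = 3·-25536 + 4·-6424 + 0·-1616 + -2·-408 = -101488
  a_11 = 3·-101488 + 4·-25536 + 0·-6424 + -2·-1616 = -403376

3,4,0,-2 ; -403376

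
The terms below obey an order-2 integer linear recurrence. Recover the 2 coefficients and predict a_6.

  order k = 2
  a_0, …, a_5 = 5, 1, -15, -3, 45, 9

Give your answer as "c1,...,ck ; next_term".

  a_2 = 0·1 + -3·5 = -15
  a_3 = 0·-15 + -3·1 = -3
  a_4 = 0·-3 + -3·-15 = 45
  a_5 = 0·45 + -3·-3 = 9
  a_6 = 0·9 + -3·45 = -135

0,-3 ; -135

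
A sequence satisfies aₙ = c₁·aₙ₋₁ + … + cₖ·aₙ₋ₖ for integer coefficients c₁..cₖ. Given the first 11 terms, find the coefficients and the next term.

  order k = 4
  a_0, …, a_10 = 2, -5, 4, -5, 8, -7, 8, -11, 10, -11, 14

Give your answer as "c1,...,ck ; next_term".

  a_4 = -1·-5 + 0·4 + -1·-5 + -1·2 = 8
  a_5 = -1·8 + 0·-5 + -1·4 + -1·-5 = -7
  a_6 = -1·-7 + 0·8 + -1·-5 + -1·4 = 8
  a_7 = -1·8 + 0·-7 + -1·8 + -1·-5 = -11
  a_8 = -1·-11 + 0·8 + -1·-7 + -1·8 = 10
  a_9 = -1·10 + 0·-11 + -1·8 + -1·-7 = -11
  a_10 = -1·-11 + 0·10 + -1·-11 + -1·8 = 14
  a_11 = -1·14 + 0·-11 + -1·10 + -1·-11 = -13

-1,0,-1,-1 ; -13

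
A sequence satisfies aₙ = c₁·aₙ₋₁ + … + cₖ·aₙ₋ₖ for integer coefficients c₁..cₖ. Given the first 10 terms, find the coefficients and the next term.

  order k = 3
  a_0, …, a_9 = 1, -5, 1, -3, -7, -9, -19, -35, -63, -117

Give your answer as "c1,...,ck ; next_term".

1,1,1 ; -215

  a_3 = 1·1 + 1·-5 + 1·1 = -3
  a_4 = 1·-3 + 1·1 + 1·-5 = -7
  a_5 = 1·-7 + 1·-3 + 1·1 = -9
  a_6 = 1·-9 + 1·-7 + 1·-3 = -19
  a_7 = 1·-19 + 1·-9 + 1·-7 = -35
  a_8 = 1·-35 + 1·-19 + 1·-9 = -63
  a_9 = 1·-63 + 1·-35 + 1·-19 = -117
  a_10 = 1·-117 + 1·-63 + 1·-35 = -215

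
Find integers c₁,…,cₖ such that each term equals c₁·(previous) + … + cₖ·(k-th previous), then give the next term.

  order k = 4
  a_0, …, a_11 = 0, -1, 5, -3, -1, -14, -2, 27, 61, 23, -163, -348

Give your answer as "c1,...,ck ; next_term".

0,-1,-4,-3 ; -112

  a_4 = 0·-3 + -1·5 + -4·-1 + -3·0 = -1
  a_5 = 0·-1 + -1·-3 + -4·5 + -3·-1 = -14
  a_6 = 0·-14 + -1·-1 + -4·-3 + -3·5 = -2
  a_7 = 0·-2 + -1·-14 + -4·-1 + -3·-3 = 27
  a_8 = 0·27 + -1·-2 + -4·-14 + -3·-1 = 61
  a_9 = 0·61 + -1·27 + -4·-2 + -3·-14 = 23
  a_10 = 0·23 + -1·61 + -4·27 + -3·-2 = -163
  a_11 = 0·-163 + -1·23 + -4·61 + -3·27 = -348
  a_12 = 0·-348 + -1·-163 + -4·23 + -3·61 = -112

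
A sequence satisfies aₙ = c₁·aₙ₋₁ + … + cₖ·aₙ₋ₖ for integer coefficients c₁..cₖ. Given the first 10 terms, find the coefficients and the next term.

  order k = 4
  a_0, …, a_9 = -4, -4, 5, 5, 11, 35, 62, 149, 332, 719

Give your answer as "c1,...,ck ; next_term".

  a_4 = 1·5 + 2·5 + 2·-4 + -1·-4 = 11
  a_5 = 1·11 + 2·5 + 2·5 + -1·-4 = 35
  a_6 = 1·35 + 2·11 + 2·5 + -1·5 = 62
  a_7 = 1·62 + 2·35 + 2·11 + -1·5 = 149
  a_8 = 1·149 + 2·62 + 2·35 + -1·11 = 332
  a_9 = 1·332 + 2·149 + 2·62 + -1·35 = 719
  a_10 = 1·719 + 2·332 + 2·149 + -1·62 = 1619

1,2,2,-1 ; 1619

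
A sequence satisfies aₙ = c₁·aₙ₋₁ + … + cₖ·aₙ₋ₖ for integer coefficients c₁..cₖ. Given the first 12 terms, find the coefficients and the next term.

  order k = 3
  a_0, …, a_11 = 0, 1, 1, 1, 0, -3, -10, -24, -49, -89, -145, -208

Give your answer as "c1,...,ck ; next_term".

3,-2,-1 ; -245

  a_3 = 3·1 + -2·1 + -1·0 = 1
  a_4 = 3·1 + -2·1 + -1·1 = 0
  a_5 = 3·0 + -2·1 + -1·1 = -3
  a_6 = 3·-3 + -2·0 + -1·1 = -10
  a_7 = 3·-10 + -2·-3 + -1·0 = -24
  a_8 = 3·-24 + -2·-10 + -1·-3 = -49
  a_9 = 3·-49 + -2·-24 + -1·-10 = -89
  a_10 = 3·-89 + -2·-49 + -1·-24 = -145
  a_11 = 3·-145 + -2·-89 + -1·-49 = -208
  a_12 = 3·-208 + -2·-145 + -1·-89 = -245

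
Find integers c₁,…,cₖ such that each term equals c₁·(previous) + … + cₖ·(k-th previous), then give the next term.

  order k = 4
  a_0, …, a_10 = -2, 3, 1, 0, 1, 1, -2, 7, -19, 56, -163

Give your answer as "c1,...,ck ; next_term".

-3,0,1,1 ; 477

  a_4 = -3·0 + 0·1 + 1·3 + 1·-2 = 1
  a_5 = -3·1 + 0·0 + 1·1 + 1·3 = 1
  a_6 = -3·1 + 0·1 + 1·0 + 1·1 = -2
  a_7 = -3·-2 + 0·1 + 1·1 + 1·0 = 7
  a_8 = -3·7 + 0·-2 + 1·1 + 1·1 = -19
  a_9 = -3·-19 + 0·7 + 1·-2 + 1·1 = 56
  a_10 = -3·56 + 0·-19 + 1·7 + 1·-2 = -163
  a_11 = -3·-163 + 0·56 + 1·-19 + 1·7 = 477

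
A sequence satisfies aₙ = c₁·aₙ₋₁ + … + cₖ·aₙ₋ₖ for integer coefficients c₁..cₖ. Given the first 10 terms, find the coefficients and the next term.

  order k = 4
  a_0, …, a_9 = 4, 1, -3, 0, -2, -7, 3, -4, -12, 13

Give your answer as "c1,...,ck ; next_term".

0,0,2,-1 ; -11

  a_4 = 0·0 + 0·-3 + 2·1 + -1·4 = -2
  a_5 = 0·-2 + 0·0 + 2·-3 + -1·1 = -7
  a_6 = 0·-7 + 0·-2 + 2·0 + -1·-3 = 3
  a_7 = 0·3 + 0·-7 + 2·-2 + -1·0 = -4
  a_8 = 0·-4 + 0·3 + 2·-7 + -1·-2 = -12
  a_9 = 0·-12 + 0·-4 + 2·3 + -1·-7 = 13
  a_10 = 0·13 + 0·-12 + 2·-4 + -1·3 = -11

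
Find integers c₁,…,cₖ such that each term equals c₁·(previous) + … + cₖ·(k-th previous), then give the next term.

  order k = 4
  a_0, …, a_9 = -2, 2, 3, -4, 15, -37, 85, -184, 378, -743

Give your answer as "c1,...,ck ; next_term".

-3,-1,2,-1 ; 1398

  a_4 = -3·-4 + -1·3 + 2·2 + -1·-2 = 15
  a_5 = -3·15 + -1·-4 + 2·3 + -1·2 = -37
  a_6 = -3·-37 + -1·15 + 2·-4 + -1·3 = 85
  a_7 = -3·85 + -1·-37 + 2·15 + -1·-4 = -184
  a_8 = -3·-184 + -1·85 + 2·-37 + -1·15 = 378
  a_9 = -3·378 + -1·-184 + 2·85 + -1·-37 = -743
  a_10 = -3·-743 + -1·378 + 2·-184 + -1·85 = 1398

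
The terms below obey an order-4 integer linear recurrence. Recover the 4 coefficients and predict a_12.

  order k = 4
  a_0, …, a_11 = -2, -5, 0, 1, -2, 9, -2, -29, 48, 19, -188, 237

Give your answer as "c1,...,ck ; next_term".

-1,-3,1,-2 ; 250

  a_4 = -1·1 + -3·0 + 1·-5 + -2·-2 = -2
  a_5 = -1·-2 + -3·1 + 1·0 + -2·-5 = 9
  a_6 = -1·9 + -3·-2 + 1·1 + -2·0 = -2
  a_7 = -1·-2 + -3·9 + 1·-2 + -2·1 = -29
  a_8 = -1·-29 + -3·-2 + 1·9 + -2·-2 = 48
  a_9 = -1·48 + -3·-29 + 1·-2 + -2·9 = 19
  a_10 = -1·19 + -3·48 + 1·-29 + -2·-2 = -188
  a_11 = -1·-188 + -3·19 + 1·48 + -2·-29 = 237
  a_12 = -1·237 + -3·-188 + 1·19 + -2·48 = 250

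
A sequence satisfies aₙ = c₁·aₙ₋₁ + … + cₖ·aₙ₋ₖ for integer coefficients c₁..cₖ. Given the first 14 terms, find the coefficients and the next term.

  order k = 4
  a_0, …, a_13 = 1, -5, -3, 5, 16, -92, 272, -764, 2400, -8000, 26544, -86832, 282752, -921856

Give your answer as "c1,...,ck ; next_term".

  a_4 = -4·5 + -4·-3 + -4·-5 + 4·1 = 16
  a_5 = -4·16 + -4·5 + -4·-3 + 4·-5 = -92
  a_6 = -4·-92 + -4·16 + -4·5 + 4·-3 = 272
  a_7 = -4·272 + -4·-92 + -4·16 + 4·5 = -764
  a_8 = -4·-764 + -4·272 + -4·-92 + 4·16 = 2400
  a_9 = -4·2400 + -4·-764 + -4·272 + 4·-92 = -8000
  a_10 = -4·-8000 + -4·2400 + -4·-764 + 4·272 = 26544
  a_11 = -4·26544 + -4·-8000 + -4·2400 + 4·-764 = -86832
  a_12 = -4·-86832 + -4·26544 + -4·-8000 + 4·2400 = 282752
  a_13 = -4·282752 + -4·-86832 + -4·26544 + 4·-8000 = -921856
  a_14 = -4·-921856 + -4·282752 + -4·-86832 + 4·26544 = 3009920

-4,-4,-4,4 ; 3009920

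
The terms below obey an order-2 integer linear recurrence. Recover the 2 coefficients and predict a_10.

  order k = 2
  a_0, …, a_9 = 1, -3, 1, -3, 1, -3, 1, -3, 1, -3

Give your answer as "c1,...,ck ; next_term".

  a_2 = 0·-3 + 1·1 = 1
  a_3 = 0·1 + 1·-3 = -3
  a_4 = 0·-3 + 1·1 = 1
  a_5 = 0·1 + 1·-3 = -3
  a_6 = 0·-3 + 1·1 = 1
  a_7 = 0·1 + 1·-3 = -3
  a_8 = 0·-3 + 1·1 = 1
  a_9 = 0·1 + 1·-3 = -3
  a_10 = 0·-3 + 1·1 = 1

0,1 ; 1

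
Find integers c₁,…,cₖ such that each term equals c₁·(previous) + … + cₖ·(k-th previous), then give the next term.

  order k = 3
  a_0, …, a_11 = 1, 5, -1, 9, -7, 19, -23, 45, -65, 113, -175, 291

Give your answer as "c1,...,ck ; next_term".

0,2,-1 ; -463

  a_3 = 0·-1 + 2·5 + -1·1 = 9
  a_4 = 0·9 + 2·-1 + -1·5 = -7
  a_5 = 0·-7 + 2·9 + -1·-1 = 19
  a_6 = 0·19 + 2·-7 + -1·9 = -23
  a_7 = 0·-23 + 2·19 + -1·-7 = 45
  a_8 = 0·45 + 2·-23 + -1·19 = -65
  a_9 = 0·-65 + 2·45 + -1·-23 = 113
  a_10 = 0·113 + 2·-65 + -1·45 = -175
  a_11 = 0·-175 + 2·113 + -1·-65 = 291
  a_12 = 0·291 + 2·-175 + -1·113 = -463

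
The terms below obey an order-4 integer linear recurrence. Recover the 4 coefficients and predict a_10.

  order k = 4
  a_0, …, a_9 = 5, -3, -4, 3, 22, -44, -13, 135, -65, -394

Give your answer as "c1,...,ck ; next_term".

-1,-2,1,4 ; 607

  a_4 = -1·3 + -2·-4 + 1·-3 + 4·5 = 22
  a_5 = -1·22 + -2·3 + 1·-4 + 4·-3 = -44
  a_6 = -1·-44 + -2·22 + 1·3 + 4·-4 = -13
  a_7 = -1·-13 + -2·-44 + 1·22 + 4·3 = 135
  a_8 = -1·135 + -2·-13 + 1·-44 + 4·22 = -65
  a_9 = -1·-65 + -2·135 + 1·-13 + 4·-44 = -394
  a_10 = -1·-394 + -2·-65 + 1·135 + 4·-13 = 607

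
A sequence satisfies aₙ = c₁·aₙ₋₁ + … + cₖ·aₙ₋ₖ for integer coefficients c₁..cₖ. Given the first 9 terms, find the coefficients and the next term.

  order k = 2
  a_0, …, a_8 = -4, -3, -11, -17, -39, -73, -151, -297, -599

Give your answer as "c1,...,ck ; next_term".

  a_2 = 1·-3 + 2·-4 = -11
  a_3 = 1·-11 + 2·-3 = -17
  a_4 = 1·-17 + 2·-11 = -39
  a_5 = 1·-39 + 2·-17 = -73
  a_6 = 1·-73 + 2·-39 = -151
  a_7 = 1·-151 + 2·-73 = -297
  a_8 = 1·-297 + 2·-151 = -599
  a_9 = 1·-599 + 2·-297 = -1193

1,2 ; -1193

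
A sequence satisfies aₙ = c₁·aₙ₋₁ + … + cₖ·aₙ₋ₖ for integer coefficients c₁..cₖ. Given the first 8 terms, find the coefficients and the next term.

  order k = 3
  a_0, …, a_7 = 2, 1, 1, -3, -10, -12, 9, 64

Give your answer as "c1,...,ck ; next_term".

2,-3,-1 ; 113

  a_3 = 2·1 + -3·1 + -1·2 = -3
  a_4 = 2·-3 + -3·1 + -1·1 = -10
  a_5 = 2·-10 + -3·-3 + -1·1 = -12
  a_6 = 2·-12 + -3·-10 + -1·-3 = 9
  a_7 = 2·9 + -3·-12 + -1·-10 = 64
  a_8 = 2·64 + -3·9 + -1·-12 = 113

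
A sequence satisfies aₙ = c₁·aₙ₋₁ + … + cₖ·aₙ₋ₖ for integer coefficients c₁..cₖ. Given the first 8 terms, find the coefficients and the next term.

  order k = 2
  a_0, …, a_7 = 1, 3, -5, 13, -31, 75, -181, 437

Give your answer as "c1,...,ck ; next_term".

-2,1 ; -1055

  a_2 = -2·3 + 1·1 = -5
  a_3 = -2·-5 + 1·3 = 13
  a_4 = -2·13 + 1·-5 = -31
  a_5 = -2·-31 + 1·13 = 75
  a_6 = -2·75 + 1·-31 = -181
  a_7 = -2·-181 + 1·75 = 437
  a_8 = -2·437 + 1·-181 = -1055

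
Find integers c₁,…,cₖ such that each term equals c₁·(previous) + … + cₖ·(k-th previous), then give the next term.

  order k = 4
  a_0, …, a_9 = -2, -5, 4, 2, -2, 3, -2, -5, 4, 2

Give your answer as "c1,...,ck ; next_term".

  a_4 = 0·2 + -1·4 + 0·-5 + -1·-2 = -2
  a_5 = 0·-2 + -1·2 + 0·4 + -1·-5 = 3
  a_6 = 0·3 + -1·-2 + 0·2 + -1·4 = -2
  a_7 = 0·-2 + -1·3 + 0·-2 + -1·2 = -5
  a_8 = 0·-5 + -1·-2 + 0·3 + -1·-2 = 4
  a_9 = 0·4 + -1·-5 + 0·-2 + -1·3 = 2
  a_10 = 0·2 + -1·4 + 0·-5 + -1·-2 = -2

0,-1,0,-1 ; -2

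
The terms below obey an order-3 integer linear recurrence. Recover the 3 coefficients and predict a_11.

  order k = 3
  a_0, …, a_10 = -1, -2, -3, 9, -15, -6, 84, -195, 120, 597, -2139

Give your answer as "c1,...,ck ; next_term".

-2,-3,3 ; 2847

  a_3 = -2·-3 + -3·-2 + 3·-1 = 9
  a_4 = -2·9 + -3·-3 + 3·-2 = -15
  a_5 = -2·-15 + -3·9 + 3·-3 = -6
  a_6 = -2·-6 + -3·-15 + 3·9 = 84
  a_7 = -2·84 + -3·-6 + 3·-15 = -195
  a_8 = -2·-195 + -3·84 + 3·-6 = 120
  a_9 = -2·120 + -3·-195 + 3·84 = 597
  a_10 = -2·597 + -3·120 + 3·-195 = -2139
  a_11 = -2·-2139 + -3·597 + 3·120 = 2847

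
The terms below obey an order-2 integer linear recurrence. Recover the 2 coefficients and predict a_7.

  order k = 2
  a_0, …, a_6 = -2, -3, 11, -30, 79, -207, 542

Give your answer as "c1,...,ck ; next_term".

  a_2 = -3·-3 + -1·-2 = 11
  a_3 = -3·11 + -1·-3 = -30
  a_4 = -3·-30 + -1·11 = 79
  a_5 = -3·79 + -1·-30 = -207
  a_6 = -3·-207 + -1·79 = 542
  a_7 = -3·542 + -1·-207 = -1419

-3,-1 ; -1419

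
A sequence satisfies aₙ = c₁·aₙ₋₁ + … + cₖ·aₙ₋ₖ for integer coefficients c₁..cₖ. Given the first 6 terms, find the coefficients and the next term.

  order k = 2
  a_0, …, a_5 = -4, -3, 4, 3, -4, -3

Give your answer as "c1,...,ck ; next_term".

  a_2 = 0·-3 + -1·-4 = 4
  a_3 = 0·4 + -1·-3 = 3
  a_4 = 0·3 + -1·4 = -4
  a_5 = 0·-4 + -1·3 = -3
  a_6 = 0·-3 + -1·-4 = 4

0,-1 ; 4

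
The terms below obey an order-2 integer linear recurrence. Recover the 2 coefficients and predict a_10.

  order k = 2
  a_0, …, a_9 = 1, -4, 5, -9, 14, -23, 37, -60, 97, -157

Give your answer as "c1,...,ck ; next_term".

-1,1 ; 254

  a_2 = -1·-4 + 1·1 = 5
  a_3 = -1·5 + 1·-4 = -9
  a_4 = -1·-9 + 1·5 = 14
  a_5 = -1·14 + 1·-9 = -23
  a_6 = -1·-23 + 1·14 = 37
  a_7 = -1·37 + 1·-23 = -60
  a_8 = -1·-60 + 1·37 = 97
  a_9 = -1·97 + 1·-60 = -157
  a_10 = -1·-157 + 1·97 = 254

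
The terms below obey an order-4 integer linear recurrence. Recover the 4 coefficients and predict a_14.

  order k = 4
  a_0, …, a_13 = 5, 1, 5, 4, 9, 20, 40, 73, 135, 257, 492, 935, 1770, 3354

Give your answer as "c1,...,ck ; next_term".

  a_4 = 2·4 + -1·5 + 1·1 + 1·5 = 9
  a_5 = 2·9 + -1·4 + 1·5 + 1·1 = 20
  a_6 = 2·20 + -1·9 + 1·4 + 1·5 = 40
  a_7 = 2·40 + -1·20 + 1·9 + 1·4 = 73
  a_8 = 2·73 + -1·40 + 1·20 + 1·9 = 135
  a_9 = 2·135 + -1·73 + 1·40 + 1·20 = 257
  a_10 = 2·257 + -1·135 + 1·73 + 1·40 = 492
  a_11 = 2·492 + -1·257 + 1·135 + 1·73 = 935
  a_12 = 2·935 + -1·492 + 1·257 + 1·135 = 1770
  a_13 = 2·1770 + -1·935 + 1·492 + 1·257 = 3354
  a_14 = 2·3354 + -1·1770 + 1·935 + 1·492 = 6365

2,-1,1,1 ; 6365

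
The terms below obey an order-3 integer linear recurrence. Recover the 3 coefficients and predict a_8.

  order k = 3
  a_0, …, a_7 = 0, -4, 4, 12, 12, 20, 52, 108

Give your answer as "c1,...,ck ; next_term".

2,-1,2 ; 204

  a_3 = 2·4 + -1·-4 + 2·0 = 12
  a_4 = 2·12 + -1·4 + 2·-4 = 12
  a_5 = 2·12 + -1·12 + 2·4 = 20
  a_6 = 2·20 + -1·12 + 2·12 = 52
  a_7 = 2·52 + -1·20 + 2·12 = 108
  a_8 = 2·108 + -1·52 + 2·20 = 204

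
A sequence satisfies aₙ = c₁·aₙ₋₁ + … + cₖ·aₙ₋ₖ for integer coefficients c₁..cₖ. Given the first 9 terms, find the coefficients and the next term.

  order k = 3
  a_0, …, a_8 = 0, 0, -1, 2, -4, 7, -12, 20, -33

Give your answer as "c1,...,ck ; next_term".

-2,0,1 ; 54

  a_3 = -2·-1 + 0·0 + 1·0 = 2
  a_4 = -2·2 + 0·-1 + 1·0 = -4
  a_5 = -2·-4 + 0·2 + 1·-1 = 7
  a_6 = -2·7 + 0·-4 + 1·2 = -12
  a_7 = -2·-12 + 0·7 + 1·-4 = 20
  a_8 = -2·20 + 0·-12 + 1·7 = -33
  a_9 = -2·-33 + 0·20 + 1·-12 = 54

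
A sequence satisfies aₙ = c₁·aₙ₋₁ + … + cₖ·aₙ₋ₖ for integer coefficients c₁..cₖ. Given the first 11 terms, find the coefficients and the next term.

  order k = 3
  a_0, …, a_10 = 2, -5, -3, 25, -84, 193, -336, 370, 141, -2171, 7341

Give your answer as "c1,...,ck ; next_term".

  a_3 = -3·-3 + -2·-5 + 3·2 = 25
  a_4 = -3·25 + -2·-3 + 3·-5 = -84
  a_5 = -3·-84 + -2·25 + 3·-3 = 193
  a_6 = -3·193 + -2·-84 + 3·25 = -336
  a_7 = -3·-336 + -2·193 + 3·-84 = 370
  a_8 = -3·370 + -2·-336 + 3·193 = 141
  a_9 = -3·141 + -2·370 + 3·-336 = -2171
  a_10 = -3·-2171 + -2·141 + 3·370 = 7341
  a_11 = -3·7341 + -2·-2171 + 3·141 = -17258

-3,-2,3 ; -17258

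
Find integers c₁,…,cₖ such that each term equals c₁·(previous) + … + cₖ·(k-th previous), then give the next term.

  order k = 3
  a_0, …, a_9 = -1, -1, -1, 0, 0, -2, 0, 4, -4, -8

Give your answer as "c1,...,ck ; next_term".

  a_3 = 0·-1 + -2·-1 + 2·-1 = 0
  a_4 = 0·0 + -2·-1 + 2·-1 = 0
  a_5 = 0·0 + -2·0 + 2·-1 = -2
  a_6 = 0·-2 + -2·0 + 2·0 = 0
  a_7 = 0·0 + -2·-2 + 2·0 = 4
  a_8 = 0·4 + -2·0 + 2·-2 = -4
  a_9 = 0·-4 + -2·4 + 2·0 = -8
  a_10 = 0·-8 + -2·-4 + 2·4 = 16

0,-2,2 ; 16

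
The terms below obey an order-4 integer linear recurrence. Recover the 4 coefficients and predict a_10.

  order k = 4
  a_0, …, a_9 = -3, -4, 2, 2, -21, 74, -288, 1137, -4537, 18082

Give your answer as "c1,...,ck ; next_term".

-4,0,1,3 ; -72055

  a_4 = -4·2 + 0·2 + 1·-4 + 3·-3 = -21
  a_5 = -4·-21 + 0·2 + 1·2 + 3·-4 = 74
  a_6 = -4·74 + 0·-21 + 1·2 + 3·2 = -288
  a_7 = -4·-288 + 0·74 + 1·-21 + 3·2 = 1137
  a_8 = -4·1137 + 0·-288 + 1·74 + 3·-21 = -4537
  a_9 = -4·-4537 + 0·1137 + 1·-288 + 3·74 = 18082
  a_10 = -4·18082 + 0·-4537 + 1·1137 + 3·-288 = -72055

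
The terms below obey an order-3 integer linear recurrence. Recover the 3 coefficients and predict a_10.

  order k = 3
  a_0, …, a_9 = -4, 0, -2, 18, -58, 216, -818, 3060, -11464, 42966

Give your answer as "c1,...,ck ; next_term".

  a_3 = -3·-2 + 2·0 + -3·-4 = 18
  a_4 = -3·18 + 2·-2 + -3·0 = -58
  a_5 = -3·-58 + 2·18 + -3·-2 = 216
  a_6 = -3·216 + 2·-58 + -3·18 = -818
  a_7 = -3·-818 + 2·216 + -3·-58 = 3060
  a_8 = -3·3060 + 2·-818 + -3·216 = -11464
  a_9 = -3·-11464 + 2·3060 + -3·-818 = 42966
  a_10 = -3·42966 + 2·-11464 + -3·3060 = -161006

-3,2,-3 ; -161006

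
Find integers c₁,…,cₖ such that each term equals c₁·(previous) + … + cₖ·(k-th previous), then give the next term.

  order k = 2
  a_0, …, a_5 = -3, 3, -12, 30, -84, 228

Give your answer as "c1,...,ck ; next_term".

  a_2 = -2·3 + 2·-3 = -12
  a_3 = -2·-12 + 2·3 = 30
  a_4 = -2·30 + 2·-12 = -84
  a_5 = -2·-84 + 2·30 = 228
  a_6 = -2·228 + 2·-84 = -624

-2,2 ; -624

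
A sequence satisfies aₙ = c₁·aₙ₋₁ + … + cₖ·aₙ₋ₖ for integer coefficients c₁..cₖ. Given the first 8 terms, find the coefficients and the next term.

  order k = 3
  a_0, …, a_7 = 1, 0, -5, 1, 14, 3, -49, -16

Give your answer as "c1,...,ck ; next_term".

-1,-3,-4 ; 151

  a_3 = -1·-5 + -3·0 + -4·1 = 1
  a_4 = -1·1 + -3·-5 + -4·0 = 14
  a_5 = -1·14 + -3·1 + -4·-5 = 3
  a_6 = -1·3 + -3·14 + -4·1 = -49
  a_7 = -1·-49 + -3·3 + -4·14 = -16
  a_8 = -1·-16 + -3·-49 + -4·3 = 151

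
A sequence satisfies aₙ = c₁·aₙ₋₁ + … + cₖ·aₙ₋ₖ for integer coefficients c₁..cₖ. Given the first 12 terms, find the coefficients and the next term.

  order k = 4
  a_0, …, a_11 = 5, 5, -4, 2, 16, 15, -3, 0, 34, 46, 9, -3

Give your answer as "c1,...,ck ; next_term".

  a_4 = 1·2 + -1·-4 + 1·5 + 1·5 = 16
  a_5 = 1·16 + -1·2 + 1·-4 + 1·5 = 15
  a_6 = 1·15 + -1·16 + 1·2 + 1·-4 = -3
  a_7 = 1·-3 + -1·15 + 1·16 + 1·2 = 0
  a_8 = 1·0 + -1·-3 + 1·15 + 1·16 = 34
  a_9 = 1·34 + -1·0 + 1·-3 + 1·15 = 46
  a_10 = 1·46 + -1·34 + 1·0 + 1·-3 = 9
  a_11 = 1·9 + -1·46 + 1·34 + 1·0 = -3
  a_12 = 1·-3 + -1·9 + 1·46 + 1·34 = 68

1,-1,1,1 ; 68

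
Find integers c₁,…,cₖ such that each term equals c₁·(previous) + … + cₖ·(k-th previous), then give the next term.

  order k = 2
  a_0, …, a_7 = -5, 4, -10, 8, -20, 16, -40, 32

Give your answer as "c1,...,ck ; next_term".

0,2 ; -80

  a_2 = 0·4 + 2·-5 = -10
  a_3 = 0·-10 + 2·4 = 8
  a_4 = 0·8 + 2·-10 = -20
  a_5 = 0·-20 + 2·8 = 16
  a_6 = 0·16 + 2·-20 = -40
  a_7 = 0·-40 + 2·16 = 32
  a_8 = 0·32 + 2·-40 = -80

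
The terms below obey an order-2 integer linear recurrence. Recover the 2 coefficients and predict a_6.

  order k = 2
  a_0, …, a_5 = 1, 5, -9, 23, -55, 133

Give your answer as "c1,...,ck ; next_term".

  a_2 = -2·5 + 1·1 = -9
  a_3 = -2·-9 + 1·5 = 23
  a_4 = -2·23 + 1·-9 = -55
  a_5 = -2·-55 + 1·23 = 133
  a_6 = -2·133 + 1·-55 = -321

-2,1 ; -321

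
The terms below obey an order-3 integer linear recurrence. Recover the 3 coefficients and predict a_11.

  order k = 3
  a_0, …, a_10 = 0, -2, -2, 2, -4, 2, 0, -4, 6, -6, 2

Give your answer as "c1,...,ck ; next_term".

-1,0,1 ; 4

  a_3 = -1·-2 + 0·-2 + 1·0 = 2
  a_4 = -1·2 + 0·-2 + 1·-2 = -4
  a_5 = -1·-4 + 0·2 + 1·-2 = 2
  a_6 = -1·2 + 0·-4 + 1·2 = 0
  a_7 = -1·0 + 0·2 + 1·-4 = -4
  a_8 = -1·-4 + 0·0 + 1·2 = 6
  a_9 = -1·6 + 0·-4 + 1·0 = -6
  a_10 = -1·-6 + 0·6 + 1·-4 = 2
  a_11 = -1·2 + 0·-6 + 1·6 = 4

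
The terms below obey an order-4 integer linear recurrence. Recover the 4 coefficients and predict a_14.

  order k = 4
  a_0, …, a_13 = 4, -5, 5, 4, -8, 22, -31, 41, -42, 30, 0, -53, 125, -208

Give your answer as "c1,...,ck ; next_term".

  a_4 = -1·4 + 1·5 + 1·-5 + -1·4 = -8
  a_5 = -1·-8 + 1·4 + 1·5 + -1·-5 = 22
  a_6 = -1·22 + 1·-8 + 1·4 + -1·5 = -31
  a_7 = -1·-31 + 1·22 + 1·-8 + -1·4 = 41
  a_8 = -1·41 + 1·-31 + 1·22 + -1·-8 = -42
  a_9 = -1·-42 + 1·41 + 1·-31 + -1·22 = 30
  a_10 = -1·30 + 1·-42 + 1·41 + -1·-31 = 0
  a_11 = -1·0 + 1·30 + 1·-42 + -1·41 = -53
  a_12 = -1·-53 + 1·0 + 1·30 + -1·-42 = 125
  a_13 = -1·125 + 1·-53 + 1·0 + -1·30 = -208
  a_14 = -1·-208 + 1·125 + 1·-53 + -1·0 = 280

-1,1,1,-1 ; 280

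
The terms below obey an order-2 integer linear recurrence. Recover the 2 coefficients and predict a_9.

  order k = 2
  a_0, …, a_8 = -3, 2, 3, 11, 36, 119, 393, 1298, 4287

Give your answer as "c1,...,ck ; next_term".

3,1 ; 14159

  a_2 = 3·2 + 1·-3 = 3
  a_3 = 3·3 + 1·2 = 11
  a_4 = 3·11 + 1·3 = 36
  a_5 = 3·36 + 1·11 = 119
  a_6 = 3·119 + 1·36 = 393
  a_7 = 3·393 + 1·119 = 1298
  a_8 = 3·1298 + 1·393 = 4287
  a_9 = 3·4287 + 1·1298 = 14159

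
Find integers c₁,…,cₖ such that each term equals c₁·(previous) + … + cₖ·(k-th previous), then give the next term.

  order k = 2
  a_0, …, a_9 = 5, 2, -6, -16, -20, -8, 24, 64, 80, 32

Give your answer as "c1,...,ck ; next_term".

2,-2 ; -96

  a_2 = 2·2 + -2·5 = -6
  a_3 = 2·-6 + -2·2 = -16
  a_4 = 2·-16 + -2·-6 = -20
  a_5 = 2·-20 + -2·-16 = -8
  a_6 = 2·-8 + -2·-20 = 24
  a_7 = 2·24 + -2·-8 = 64
  a_8 = 2·64 + -2·24 = 80
  a_9 = 2·80 + -2·64 = 32
  a_10 = 2·32 + -2·80 = -96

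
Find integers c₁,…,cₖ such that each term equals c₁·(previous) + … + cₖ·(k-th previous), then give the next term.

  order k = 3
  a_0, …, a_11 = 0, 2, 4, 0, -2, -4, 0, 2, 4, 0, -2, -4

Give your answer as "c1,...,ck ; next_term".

0,0,-1 ; 0

  a_3 = 0·4 + 0·2 + -1·0 = 0
  a_4 = 0·0 + 0·4 + -1·2 = -2
  a_5 = 0·-2 + 0·0 + -1·4 = -4
  a_6 = 0·-4 + 0·-2 + -1·0 = 0
  a_7 = 0·0 + 0·-4 + -1·-2 = 2
  a_8 = 0·2 + 0·0 + -1·-4 = 4
  a_9 = 0·4 + 0·2 + -1·0 = 0
  a_10 = 0·0 + 0·4 + -1·2 = -2
  a_11 = 0·-2 + 0·0 + -1·4 = -4
  a_12 = 0·-4 + 0·-2 + -1·0 = 0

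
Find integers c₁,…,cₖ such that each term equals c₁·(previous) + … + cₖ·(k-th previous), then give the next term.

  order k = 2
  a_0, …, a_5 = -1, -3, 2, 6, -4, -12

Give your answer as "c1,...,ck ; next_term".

  a_2 = 0·-3 + -2·-1 = 2
  a_3 = 0·2 + -2·-3 = 6
  a_4 = 0·6 + -2·2 = -4
  a_5 = 0·-4 + -2·6 = -12
  a_6 = 0·-12 + -2·-4 = 8

0,-2 ; 8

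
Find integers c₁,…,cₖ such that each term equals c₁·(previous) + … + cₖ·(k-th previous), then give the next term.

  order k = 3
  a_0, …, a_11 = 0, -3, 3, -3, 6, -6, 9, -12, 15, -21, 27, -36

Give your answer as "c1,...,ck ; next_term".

0,1,-1 ; 48

  a_3 = 0·3 + 1·-3 + -1·0 = -3
  a_4 = 0·-3 + 1·3 + -1·-3 = 6
  a_5 = 0·6 + 1·-3 + -1·3 = -6
  a_6 = 0·-6 + 1·6 + -1·-3 = 9
  a_7 = 0·9 + 1·-6 + -1·6 = -12
  a_8 = 0·-12 + 1·9 + -1·-6 = 15
  a_9 = 0·15 + 1·-12 + -1·9 = -21
  a_10 = 0·-21 + 1·15 + -1·-12 = 27
  a_11 = 0·27 + 1·-21 + -1·15 = -36
  a_12 = 0·-36 + 1·27 + -1·-21 = 48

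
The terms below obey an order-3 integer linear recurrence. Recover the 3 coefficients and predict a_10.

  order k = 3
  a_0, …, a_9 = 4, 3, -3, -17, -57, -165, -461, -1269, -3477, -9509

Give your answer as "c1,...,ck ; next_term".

  a_3 = 3·-3 + 0·3 + -2·4 = -17
  a_4 = 3·-17 + 0·-3 + -2·3 = -57
  a_5 = 3·-57 + 0·-17 + -2·-3 = -165
  a_6 = 3·-165 + 0·-57 + -2·-17 = -461
  a_7 = 3·-461 + 0·-165 + -2·-57 = -1269
  a_8 = 3·-1269 + 0·-461 + -2·-165 = -3477
  a_9 = 3·-3477 + 0·-1269 + -2·-461 = -9509
  a_10 = 3·-9509 + 0·-3477 + -2·-1269 = -25989

3,0,-2 ; -25989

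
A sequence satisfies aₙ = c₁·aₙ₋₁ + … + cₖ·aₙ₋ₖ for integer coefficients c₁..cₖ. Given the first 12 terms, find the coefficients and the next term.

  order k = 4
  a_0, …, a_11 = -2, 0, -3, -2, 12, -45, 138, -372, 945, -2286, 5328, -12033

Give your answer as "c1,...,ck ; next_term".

  a_4 = -3·-2 + 0·-3 + 3·0 + -3·-2 = 12
  a_5 = -3·12 + 0·-2 + 3·-3 + -3·0 = -45
  a_6 = -3·-45 + 0·12 + 3·-2 + -3·-3 = 138
  a_7 = -3·138 + 0·-45 + 3·12 + -3·-2 = -372
  a_8 = -3·-372 + 0·138 + 3·-45 + -3·12 = 945
  a_9 = -3·945 + 0·-372 + 3·138 + -3·-45 = -2286
  a_10 = -3·-2286 + 0·945 + 3·-372 + -3·138 = 5328
  a_11 = -3·5328 + 0·-2286 + 3·945 + -3·-372 = -12033
  a_12 = -3·-12033 + 0·5328 + 3·-2286 + -3·945 = 26406

-3,0,3,-3 ; 26406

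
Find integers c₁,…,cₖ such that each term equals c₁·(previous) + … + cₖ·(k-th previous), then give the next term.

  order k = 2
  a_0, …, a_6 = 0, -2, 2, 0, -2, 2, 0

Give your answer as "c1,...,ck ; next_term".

  a_2 = -1·-2 + -1·0 = 2
  a_3 = -1·2 + -1·-2 = 0
  a_4 = -1·0 + -1·2 = -2
  a_5 = -1·-2 + -1·0 = 2
  a_6 = -1·2 + -1·-2 = 0
  a_7 = -1·0 + -1·2 = -2

-1,-1 ; -2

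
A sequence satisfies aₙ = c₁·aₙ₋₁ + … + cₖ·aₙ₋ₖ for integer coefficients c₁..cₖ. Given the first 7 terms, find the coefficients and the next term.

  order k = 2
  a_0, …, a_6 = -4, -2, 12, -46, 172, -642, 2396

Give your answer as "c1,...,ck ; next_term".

-4,-1 ; -8942

  a_2 = -4·-2 + -1·-4 = 12
  a_3 = -4·12 + -1·-2 = -46
  a_4 = -4·-46 + -1·12 = 172
  a_5 = -4·172 + -1·-46 = -642
  a_6 = -4·-642 + -1·172 = 2396
  a_7 = -4·2396 + -1·-642 = -8942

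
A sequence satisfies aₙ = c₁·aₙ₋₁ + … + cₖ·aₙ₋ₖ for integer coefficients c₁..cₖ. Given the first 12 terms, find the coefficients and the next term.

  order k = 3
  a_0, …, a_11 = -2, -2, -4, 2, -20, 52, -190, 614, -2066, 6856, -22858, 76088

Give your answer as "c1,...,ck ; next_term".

-3,2,3 ; -253412

  a_3 = -3·-4 + 2·-2 + 3·-2 = 2
  a_4 = -3·2 + 2·-4 + 3·-2 = -20
  a_5 = -3·-20 + 2·2 + 3·-4 = 52
  a_6 = -3·52 + 2·-20 + 3·2 = -190
  a_7 = -3·-190 + 2·52 + 3·-20 = 614
  a_8 = -3·614 + 2·-190 + 3·52 = -2066
  a_9 = -3·-2066 + 2·614 + 3·-190 = 6856
  a_10 = -3·6856 + 2·-2066 + 3·614 = -22858
  a_11 = -3·-22858 + 2·6856 + 3·-2066 = 76088
  a_12 = -3·76088 + 2·-22858 + 3·6856 = -253412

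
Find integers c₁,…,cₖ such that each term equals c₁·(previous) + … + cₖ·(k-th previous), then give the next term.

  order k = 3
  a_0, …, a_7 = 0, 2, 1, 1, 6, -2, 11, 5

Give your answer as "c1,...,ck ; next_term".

  a_3 = -1·1 + 1·2 + 3·0 = 1
  a_4 = -1·1 + 1·1 + 3·2 = 6
  a_5 = -1·6 + 1·1 + 3·1 = -2
  a_6 = -1·-2 + 1·6 + 3·1 = 11
  a_7 = -1·11 + 1·-2 + 3·6 = 5
  a_8 = -1·5 + 1·11 + 3·-2 = 0

-1,1,3 ; 0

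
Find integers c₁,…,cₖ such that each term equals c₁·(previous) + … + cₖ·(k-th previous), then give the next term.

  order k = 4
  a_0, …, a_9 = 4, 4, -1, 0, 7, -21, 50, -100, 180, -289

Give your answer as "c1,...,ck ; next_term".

-2,1,3,-1 ; 408

  a_4 = -2·0 + 1·-1 + 3·4 + -1·4 = 7
  a_5 = -2·7 + 1·0 + 3·-1 + -1·4 = -21
  a_6 = -2·-21 + 1·7 + 3·0 + -1·-1 = 50
  a_7 = -2·50 + 1·-21 + 3·7 + -1·0 = -100
  a_8 = -2·-100 + 1·50 + 3·-21 + -1·7 = 180
  a_9 = -2·180 + 1·-100 + 3·50 + -1·-21 = -289
  a_10 = -2·-289 + 1·180 + 3·-100 + -1·50 = 408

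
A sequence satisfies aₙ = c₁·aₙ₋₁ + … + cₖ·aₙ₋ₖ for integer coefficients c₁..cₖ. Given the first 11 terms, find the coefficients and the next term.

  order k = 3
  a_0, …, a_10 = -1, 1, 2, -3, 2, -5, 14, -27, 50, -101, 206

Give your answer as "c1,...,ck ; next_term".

-2,-1,-2 ; -411

  a_3 = -2·2 + -1·1 + -2·-1 = -3
  a_4 = -2·-3 + -1·2 + -2·1 = 2
  a_5 = -2·2 + -1·-3 + -2·2 = -5
  a_6 = -2·-5 + -1·2 + -2·-3 = 14
  a_7 = -2·14 + -1·-5 + -2·2 = -27
  a_8 = -2·-27 + -1·14 + -2·-5 = 50
  a_9 = -2·50 + -1·-27 + -2·14 = -101
  a_10 = -2·-101 + -1·50 + -2·-27 = 206
  a_11 = -2·206 + -1·-101 + -2·50 = -411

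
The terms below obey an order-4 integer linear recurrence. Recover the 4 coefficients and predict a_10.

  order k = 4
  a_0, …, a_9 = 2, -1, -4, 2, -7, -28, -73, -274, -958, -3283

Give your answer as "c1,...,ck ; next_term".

  a_4 = 3·2 + 1·-4 + 3·-1 + -3·2 = -7
  a_5 = 3·-7 + 1·2 + 3·-4 + -3·-1 = -28
  a_6 = 3·-28 + 1·-7 + 3·2 + -3·-4 = -73
  a_7 = 3·-73 + 1·-28 + 3·-7 + -3·2 = -274
  a_8 = 3·-274 + 1·-73 + 3·-28 + -3·-7 = -958
  a_9 = 3·-958 + 1·-274 + 3·-73 + -3·-28 = -3283
  a_10 = 3·-3283 + 1·-958 + 3·-274 + -3·-73 = -11410

3,1,3,-3 ; -11410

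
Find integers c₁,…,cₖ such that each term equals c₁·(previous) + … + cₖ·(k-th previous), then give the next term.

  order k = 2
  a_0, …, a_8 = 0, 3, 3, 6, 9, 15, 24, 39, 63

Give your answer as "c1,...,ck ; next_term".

  a_2 = 1·3 + 1·0 = 3
  a_3 = 1·3 + 1·3 = 6
  a_4 = 1·6 + 1·3 = 9
  a_5 = 1·9 + 1·6 = 15
  a_6 = 1·15 + 1·9 = 24
  a_7 = 1·24 + 1·15 = 39
  a_8 = 1·39 + 1·24 = 63
  a_9 = 1·63 + 1·39 = 102

1,1 ; 102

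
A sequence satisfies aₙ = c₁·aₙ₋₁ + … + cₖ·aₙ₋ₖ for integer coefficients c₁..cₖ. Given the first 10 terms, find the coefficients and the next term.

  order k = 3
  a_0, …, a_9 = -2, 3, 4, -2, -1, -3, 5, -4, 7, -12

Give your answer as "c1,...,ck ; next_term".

-1,0,-1 ; 16

  a_3 = -1·4 + 0·3 + -1·-2 = -2
  a_4 = -1·-2 + 0·4 + -1·3 = -1
  a_5 = -1·-1 + 0·-2 + -1·4 = -3
  a_6 = -1·-3 + 0·-1 + -1·-2 = 5
  a_7 = -1·5 + 0·-3 + -1·-1 = -4
  a_8 = -1·-4 + 0·5 + -1·-3 = 7
  a_9 = -1·7 + 0·-4 + -1·5 = -12
  a_10 = -1·-12 + 0·7 + -1·-4 = 16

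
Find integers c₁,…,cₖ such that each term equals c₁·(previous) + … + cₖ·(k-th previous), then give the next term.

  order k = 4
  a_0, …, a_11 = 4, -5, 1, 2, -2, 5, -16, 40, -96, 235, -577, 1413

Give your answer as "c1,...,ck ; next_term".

  a_4 = -3·2 + -2·1 + -2·-5 + -1·4 = -2
  a_5 = -3·-2 + -2·2 + -2·1 + -1·-5 = 5
  a_6 = -3·5 + -2·-2 + -2·2 + -1·1 = -16
  a_7 = -3·-16 + -2·5 + -2·-2 + -1·2 = 40
  a_8 = -3·40 + -2·-16 + -2·5 + -1·-2 = -96
  a_9 = -3·-96 + -2·40 + -2·-16 + -1·5 = 235
  a_10 = -3·235 + -2·-96 + -2·40 + -1·-16 = -577
  a_11 = -3·-577 + -2·235 + -2·-96 + -1·40 = 1413
  a_12 = -3·1413 + -2·-577 + -2·235 + -1·-96 = -3459

-3,-2,-2,-1 ; -3459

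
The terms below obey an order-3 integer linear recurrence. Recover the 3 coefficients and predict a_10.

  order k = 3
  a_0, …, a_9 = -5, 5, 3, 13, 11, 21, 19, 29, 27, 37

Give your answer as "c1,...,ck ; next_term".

  a_3 = 1·3 + 1·5 + -1·-5 = 13
  a_4 = 1·13 + 1·3 + -1·5 = 11
  a_5 = 1·11 + 1·13 + -1·3 = 21
  a_6 = 1·21 + 1·11 + -1·13 = 19
  a_7 = 1·19 + 1·21 + -1·11 = 29
  a_8 = 1·29 + 1·19 + -1·21 = 27
  a_9 = 1·27 + 1·29 + -1·19 = 37
  a_10 = 1·37 + 1·27 + -1·29 = 35

1,1,-1 ; 35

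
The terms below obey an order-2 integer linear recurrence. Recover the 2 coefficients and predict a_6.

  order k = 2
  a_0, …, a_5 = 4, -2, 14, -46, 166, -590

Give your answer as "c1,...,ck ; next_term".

-3,2 ; 2102

  a_2 = -3·-2 + 2·4 = 14
  a_3 = -3·14 + 2·-2 = -46
  a_4 = -3·-46 + 2·14 = 166
  a_5 = -3·166 + 2·-46 = -590
  a_6 = -3·-590 + 2·166 = 2102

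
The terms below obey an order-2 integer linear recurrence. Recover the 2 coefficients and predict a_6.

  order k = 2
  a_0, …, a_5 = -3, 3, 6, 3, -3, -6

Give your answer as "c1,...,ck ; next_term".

  a_2 = 1·3 + -1·-3 = 6
  a_3 = 1·6 + -1·3 = 3
  a_4 = 1·3 + -1·6 = -3
  a_5 = 1·-3 + -1·3 = -6
  a_6 = 1·-6 + -1·-3 = -3

1,-1 ; -3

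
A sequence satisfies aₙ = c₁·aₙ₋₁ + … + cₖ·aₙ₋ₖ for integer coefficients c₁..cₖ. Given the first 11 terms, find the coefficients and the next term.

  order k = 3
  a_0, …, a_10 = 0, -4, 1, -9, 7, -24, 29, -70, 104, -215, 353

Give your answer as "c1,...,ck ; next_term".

-1,2,1 ; -679

  a_3 = -1·1 + 2·-4 + 1·0 = -9
  a_4 = -1·-9 + 2·1 + 1·-4 = 7
  a_5 = -1·7 + 2·-9 + 1·1 = -24
  a_6 = -1·-24 + 2·7 + 1·-9 = 29
  a_7 = -1·29 + 2·-24 + 1·7 = -70
  a_8 = -1·-70 + 2·29 + 1·-24 = 104
  a_9 = -1·104 + 2·-70 + 1·29 = -215
  a_10 = -1·-215 + 2·104 + 1·-70 = 353
  a_11 = -1·353 + 2·-215 + 1·104 = -679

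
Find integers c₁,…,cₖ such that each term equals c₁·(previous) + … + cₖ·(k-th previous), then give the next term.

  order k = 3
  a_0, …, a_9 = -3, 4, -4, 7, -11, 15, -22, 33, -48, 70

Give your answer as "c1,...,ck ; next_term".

  a_3 = -1·-4 + 0·4 + -1·-3 = 7
  a_4 = -1·7 + 0·-4 + -1·4 = -11
  a_5 = -1·-11 + 0·7 + -1·-4 = 15
  a_6 = -1·15 + 0·-11 + -1·7 = -22
  a_7 = -1·-22 + 0·15 + -1·-11 = 33
  a_8 = -1·33 + 0·-22 + -1·15 = -48
  a_9 = -1·-48 + 0·33 + -1·-22 = 70
  a_10 = -1·70 + 0·-48 + -1·33 = -103

-1,0,-1 ; -103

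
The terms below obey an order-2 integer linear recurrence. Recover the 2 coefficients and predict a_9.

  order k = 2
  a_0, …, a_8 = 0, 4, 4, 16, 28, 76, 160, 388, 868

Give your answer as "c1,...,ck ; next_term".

  a_2 = 1·4 + 3·0 = 4
  a_3 = 1·4 + 3·4 = 16
  a_4 = 1·16 + 3·4 = 28
  a_5 = 1·28 + 3·16 = 76
  a_6 = 1·76 + 3·28 = 160
  a_7 = 1·160 + 3·76 = 388
  a_8 = 1·388 + 3·160 = 868
  a_9 = 1·868 + 3·388 = 2032

1,3 ; 2032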